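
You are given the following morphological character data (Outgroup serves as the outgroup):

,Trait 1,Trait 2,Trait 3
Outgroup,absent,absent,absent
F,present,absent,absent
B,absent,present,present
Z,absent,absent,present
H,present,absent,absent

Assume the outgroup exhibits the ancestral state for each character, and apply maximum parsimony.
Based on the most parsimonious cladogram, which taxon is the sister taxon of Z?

B

The outgroup has state 'absent' for every character, so 'present' is the derived state throughout.
Trait 1 (derived state 'present') is shared by F and H — a synapomorphy uniting that clade.
Trait 2: derived state 'present' in B only — an autapomorphy, so it tells us nothing about relationships among taxa.
Only B and Z show the derived state 'present' for Trait 3, supporting them as a clade.
Most parsimonious ingroup topology: ((F,H),(B,Z)).
Z and B form a cherry on this tree, so they are sister taxa.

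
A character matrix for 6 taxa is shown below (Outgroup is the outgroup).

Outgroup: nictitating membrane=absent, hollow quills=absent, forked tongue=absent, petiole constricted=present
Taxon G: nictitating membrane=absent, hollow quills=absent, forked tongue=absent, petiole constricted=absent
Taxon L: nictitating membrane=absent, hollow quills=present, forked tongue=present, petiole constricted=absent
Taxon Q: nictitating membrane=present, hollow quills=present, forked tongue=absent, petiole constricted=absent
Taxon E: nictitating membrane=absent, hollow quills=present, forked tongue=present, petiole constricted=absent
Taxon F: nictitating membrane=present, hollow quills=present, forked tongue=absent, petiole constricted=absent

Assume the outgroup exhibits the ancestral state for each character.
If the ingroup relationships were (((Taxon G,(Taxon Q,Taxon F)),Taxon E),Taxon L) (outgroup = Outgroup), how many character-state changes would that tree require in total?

6

Map each character onto (((Taxon G,(Taxon Q,Taxon F)),Taxon E),Taxon L) (rooted by Outgroup) and count the minimum state changes it requires (Fitch parsimony):
nictitating membrane: 1; hollow quills: 2; forked tongue: 2; petiole constricted: 1.
Total tree length = 6.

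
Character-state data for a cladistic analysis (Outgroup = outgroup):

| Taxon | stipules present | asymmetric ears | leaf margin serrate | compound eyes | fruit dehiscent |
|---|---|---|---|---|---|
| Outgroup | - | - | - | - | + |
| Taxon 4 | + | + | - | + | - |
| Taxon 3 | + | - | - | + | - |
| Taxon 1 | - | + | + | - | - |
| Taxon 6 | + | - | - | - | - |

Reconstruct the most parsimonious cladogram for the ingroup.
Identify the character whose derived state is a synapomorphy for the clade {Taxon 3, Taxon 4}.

Character polarity is set by the outgroup: the derived state is whichever differs from the outgroup's state, so for fruit dehiscent the derived state is '-', and for the remaining characters it is '+'.
Only Taxon 3, Taxon 4, and Taxon 6 show the derived state '+' for stipules present, supporting them as a clade.
asymmetric ears groups Taxon 1 and Taxon 4, which is incompatible with the clades supported by the remaining characters; treating it as convergent (homoplasy) costs fewer steps than any alternative tree.
leaf margin serrate: derived state '+' in Taxon 1 only — an autapomorphy, so it tells us nothing about relationships among taxa.
compound eyes: derived state '+' in Taxon 3 and Taxon 4 only — synapomorphy for {Taxon 3, Taxon 4}.
fruit dehiscent (derived state '-') is shared by all ingroup taxa — unites the whole ingroup.
Most parsimonious ingroup topology: (((Taxon 4,Taxon 3),Taxon 6),Taxon 1).
The clade {Taxon 3, Taxon 4} is supported by compound eyes: its derived state '+' occurs in exactly those taxa and in no other taxon (including the outgroup).

compound eyes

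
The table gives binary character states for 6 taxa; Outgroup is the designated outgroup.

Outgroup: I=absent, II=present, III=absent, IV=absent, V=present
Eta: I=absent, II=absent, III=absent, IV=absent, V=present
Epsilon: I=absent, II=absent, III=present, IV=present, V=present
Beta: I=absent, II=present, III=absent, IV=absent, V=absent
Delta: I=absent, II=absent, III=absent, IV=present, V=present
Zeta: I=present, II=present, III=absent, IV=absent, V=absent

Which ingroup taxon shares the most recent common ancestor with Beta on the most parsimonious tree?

Character polarity is set by the outgroup: the derived state is whichever differs from the outgroup's state, so for II, V the derived state is 'absent', and for the remaining characters it is 'present'.
I: derived state 'present' in Zeta only — an autapomorphy, so it tells us nothing about relationships among taxa.
II (derived state 'absent') is shared by Delta, Epsilon, and Eta — a synapomorphy uniting that clade.
III: derived state 'present' in Epsilon only — an autapomorphy, so it tells us nothing about relationships among taxa.
IV (derived state 'present') is shared by Delta and Epsilon — a synapomorphy uniting that clade.
V: derived state 'absent' in Beta and Zeta only — synapomorphy for {Beta, Zeta}.
Most parsimonious ingroup topology: ((Eta,(Epsilon,Delta)),(Beta,Zeta)).
Beta and Zeta form a cherry on this tree, so they are sister taxa.

Zeta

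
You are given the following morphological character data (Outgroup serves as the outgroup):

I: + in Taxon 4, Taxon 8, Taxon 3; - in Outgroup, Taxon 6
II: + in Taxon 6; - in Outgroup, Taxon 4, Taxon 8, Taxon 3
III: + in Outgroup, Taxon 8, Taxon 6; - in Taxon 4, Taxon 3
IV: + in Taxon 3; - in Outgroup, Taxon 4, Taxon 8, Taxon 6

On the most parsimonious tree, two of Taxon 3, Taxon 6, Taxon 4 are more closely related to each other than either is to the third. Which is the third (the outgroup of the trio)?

Character polarity is set by the outgroup: the derived state is whichever differs from the outgroup's state, so for III the derived state is '-', and for the remaining characters it is '+'.
Only Taxon 3, Taxon 4, and Taxon 8 show the derived state '+' for I, supporting them as a clade.
II: derived state '+' in Taxon 6 only — an autapomorphy, so it tells us nothing about relationships among taxa.
III (derived state '-') is shared by Taxon 3 and Taxon 4 — a synapomorphy uniting that clade.
IV: derived state '+' in Taxon 3 only — an autapomorphy, so it tells us nothing about relationships among taxa.
Most parsimonious ingroup topology: (((Taxon 4,Taxon 3),Taxon 8),Taxon 6).
Taxon 4 and Taxon 3 share a more recent common ancestor with each other than either does with Taxon 6, so Taxon 6 is the least closely related of the three.

Taxon 6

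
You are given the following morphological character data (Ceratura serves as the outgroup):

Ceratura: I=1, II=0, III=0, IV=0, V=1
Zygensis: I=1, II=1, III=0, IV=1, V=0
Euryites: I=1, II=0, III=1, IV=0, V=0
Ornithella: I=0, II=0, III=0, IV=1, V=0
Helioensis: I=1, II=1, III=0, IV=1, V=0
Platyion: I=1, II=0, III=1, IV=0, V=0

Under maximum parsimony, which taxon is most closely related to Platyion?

Euryites

Character polarity is set by the outgroup: the derived state is whichever differs from the outgroup's state, so for I, V the derived state is '0', and for the remaining characters it is '1'.
I (derived state '0') is unique to Ornithella (autapomorphy; uninformative for grouping).
II: derived state '1' in Helioensis and Zygensis only — synapomorphy for {Helioensis, Zygensis}.
III: derived state '1' in Euryites and Platyion only — synapomorphy for {Euryites, Platyion}.
IV (derived state '1') is shared by Helioensis, Ornithella, and Zygensis — a synapomorphy uniting that clade.
V (derived state '0') is shared by all ingroup taxa — unites the whole ingroup.
Most parsimonious ingroup topology: (((Zygensis,Helioensis),Ornithella),(Euryites,Platyion)).
Platyion and Euryites form a cherry on this tree, so they are sister taxa.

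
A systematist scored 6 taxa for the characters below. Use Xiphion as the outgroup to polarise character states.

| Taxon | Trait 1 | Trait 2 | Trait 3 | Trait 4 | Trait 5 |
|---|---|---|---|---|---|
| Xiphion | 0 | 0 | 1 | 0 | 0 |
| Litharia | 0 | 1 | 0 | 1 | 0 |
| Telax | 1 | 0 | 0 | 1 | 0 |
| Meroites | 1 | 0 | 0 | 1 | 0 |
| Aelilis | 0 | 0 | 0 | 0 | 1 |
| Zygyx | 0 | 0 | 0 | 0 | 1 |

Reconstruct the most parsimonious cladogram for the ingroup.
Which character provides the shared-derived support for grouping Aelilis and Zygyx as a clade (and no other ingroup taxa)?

Character polarity is set by the outgroup: the derived state is whichever differs from the outgroup's state, so for Trait 3 the derived state is '0', and for the remaining characters it is '1'.
Only Meroites and Telax show the derived state '1' for Trait 1, supporting them as a clade.
Trait 2 (derived state '1') is unique to Litharia (autapomorphy; uninformative for grouping).
All ingroup taxa share the derived state '0' for Trait 3; it defines the ingroup but does not resolve relationships within it.
Only Litharia, Meroites, and Telax show the derived state '1' for Trait 4, supporting them as a clade.
Trait 5 (derived state '1') is shared by Aelilis and Zygyx — a synapomorphy uniting that clade.
Most parsimonious ingroup topology: ((Litharia,(Telax,Meroites)),(Aelilis,Zygyx)).
The clade {Aelilis, Zygyx} is supported by Trait 5: its derived state '1' occurs in exactly those taxa and in no other taxon (including the outgroup).

Trait 5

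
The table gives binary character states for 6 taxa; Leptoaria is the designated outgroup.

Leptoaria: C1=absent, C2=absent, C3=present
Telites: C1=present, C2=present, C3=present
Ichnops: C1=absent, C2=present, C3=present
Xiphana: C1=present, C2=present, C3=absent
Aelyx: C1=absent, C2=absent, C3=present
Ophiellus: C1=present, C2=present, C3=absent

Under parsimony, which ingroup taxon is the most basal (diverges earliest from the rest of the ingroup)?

Aelyx

Character polarity is set by the outgroup: the derived state is whichever differs from the outgroup's state, so for C3 the derived state is 'absent', and for the remaining characters it is 'present'.
Only Ophiellus, Telites, and Xiphana show the derived state 'present' for C1, supporting them as a clade.
C2 (derived state 'present') is shared by Ichnops, Ophiellus, Telites, and Xiphana — a synapomorphy uniting that clade.
Only Ophiellus and Xiphana show the derived state 'absent' for C3, supporting them as a clade.
Most parsimonious ingroup topology: (((Telites,(Xiphana,Ophiellus)),Ichnops),Aelyx).
Aelyx is sister to the clade containing all other ingroup taxa, so it is the earliest-diverging (most basal) ingroup lineage.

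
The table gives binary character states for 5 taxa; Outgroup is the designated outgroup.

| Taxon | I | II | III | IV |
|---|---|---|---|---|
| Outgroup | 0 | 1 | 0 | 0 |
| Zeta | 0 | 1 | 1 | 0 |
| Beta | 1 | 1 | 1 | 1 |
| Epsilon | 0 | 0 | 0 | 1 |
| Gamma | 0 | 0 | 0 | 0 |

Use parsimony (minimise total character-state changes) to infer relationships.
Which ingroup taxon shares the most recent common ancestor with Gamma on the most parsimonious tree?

Character polarity is set by the outgroup: the derived state is whichever differs from the outgroup's state, so for II the derived state is '0', and for the remaining characters it is '1'.
I (derived state '1') is unique to Beta (autapomorphy; uninformative for grouping).
Only Epsilon and Gamma show the derived state '0' for II, supporting them as a clade.
III: derived state '1' in Beta and Zeta only — synapomorphy for {Beta, Zeta}.
IV (state '1') occurs in Beta and Epsilon but conflicts with the nesting implied by the other characters — most parsimoniously interpreted as homoplasy.
Most parsimonious ingroup topology: ((Zeta,Beta),(Epsilon,Gamma)).
Gamma and Epsilon form a cherry on this tree, so they are sister taxa.

Epsilon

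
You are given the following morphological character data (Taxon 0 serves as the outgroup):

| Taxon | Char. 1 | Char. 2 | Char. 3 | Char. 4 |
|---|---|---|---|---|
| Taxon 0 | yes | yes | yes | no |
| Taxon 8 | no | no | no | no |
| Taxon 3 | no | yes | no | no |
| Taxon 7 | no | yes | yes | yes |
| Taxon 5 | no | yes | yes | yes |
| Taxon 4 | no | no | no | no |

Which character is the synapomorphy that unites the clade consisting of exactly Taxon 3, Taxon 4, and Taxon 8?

Char. 3

Character polarity is set by the outgroup: the derived state is whichever differs from the outgroup's state, so for Char. 1, Char. 2, Char. 3 the derived state is 'no', and for the remaining characters it is 'yes'.
All ingroup taxa share the derived state 'no' for Char. 1; it defines the ingroup but does not resolve relationships within it.
Char. 2 (derived state 'no') is shared by Taxon 4 and Taxon 8 — a synapomorphy uniting that clade.
Char. 3: derived state 'no' in Taxon 3, Taxon 4, and Taxon 8 only — synapomorphy for {Taxon 3, Taxon 4, Taxon 8}.
Only Taxon 5 and Taxon 7 show the derived state 'yes' for Char. 4, supporting them as a clade.
Most parsimonious ingroup topology: ((Taxon 5,Taxon 7),((Taxon 8,Taxon 4),Taxon 3)).
The clade {Taxon 3, Taxon 4, Taxon 8} is supported by Char. 3: its derived state 'no' occurs in exactly those taxa and in no other taxon (including the outgroup).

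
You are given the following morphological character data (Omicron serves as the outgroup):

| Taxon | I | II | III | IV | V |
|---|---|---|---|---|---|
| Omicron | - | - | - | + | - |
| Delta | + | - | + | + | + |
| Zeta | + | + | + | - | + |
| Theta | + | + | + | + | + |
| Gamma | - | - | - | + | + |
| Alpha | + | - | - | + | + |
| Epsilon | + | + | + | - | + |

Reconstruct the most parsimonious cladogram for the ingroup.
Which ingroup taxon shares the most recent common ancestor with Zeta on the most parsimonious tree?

Character polarity is set by the outgroup: the derived state is whichever differs from the outgroup's state, so for IV the derived state is '-', and for the remaining characters it is '+'.
I (derived state '+') is shared by Alpha, Delta, Epsilon, Theta, and Zeta — a synapomorphy uniting that clade.
II (derived state '+') is shared by Epsilon, Theta, and Zeta — a synapomorphy uniting that clade.
III: derived state '+' in Delta, Epsilon, Theta, and Zeta only — synapomorphy for {Delta, Epsilon, Theta, Zeta}.
IV: derived state '-' in Epsilon and Zeta only — synapomorphy for {Epsilon, Zeta}.
V (derived state '+') is shared by all ingroup taxa — unites the whole ingroup.
Most parsimonious ingroup topology: (((Delta,((Zeta,Epsilon),Theta)),Alpha),Gamma).
Zeta and Epsilon form a cherry on this tree, so they are sister taxa.

Epsilon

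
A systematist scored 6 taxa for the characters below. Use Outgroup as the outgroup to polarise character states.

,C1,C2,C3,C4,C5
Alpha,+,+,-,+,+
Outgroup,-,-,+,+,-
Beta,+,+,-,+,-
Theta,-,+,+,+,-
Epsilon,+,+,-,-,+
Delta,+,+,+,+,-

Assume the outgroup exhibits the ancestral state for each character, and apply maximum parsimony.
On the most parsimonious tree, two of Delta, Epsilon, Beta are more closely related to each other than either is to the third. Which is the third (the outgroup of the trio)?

Character polarity is set by the outgroup: the derived state is whichever differs from the outgroup's state, so for C3, C4 the derived state is '-', and for the remaining characters it is '+'.
Only Alpha, Beta, Delta, and Epsilon show the derived state '+' for C1, supporting them as a clade.
All ingroup taxa share the derived state '+' for C2; it defines the ingroup but does not resolve relationships within it.
C3: derived state '-' in Alpha, Beta, and Epsilon only — synapomorphy for {Alpha, Beta, Epsilon}.
C4 (derived state '-') is unique to Epsilon (autapomorphy; uninformative for grouping).
C5: derived state '+' in Alpha and Epsilon only — synapomorphy for {Alpha, Epsilon}.
Most parsimonious ingroup topology: (Theta,((Beta,(Alpha,Epsilon)),Delta)).
Epsilon and Beta share a more recent common ancestor with each other than either does with Delta, so Delta is the least closely related of the three.

Delta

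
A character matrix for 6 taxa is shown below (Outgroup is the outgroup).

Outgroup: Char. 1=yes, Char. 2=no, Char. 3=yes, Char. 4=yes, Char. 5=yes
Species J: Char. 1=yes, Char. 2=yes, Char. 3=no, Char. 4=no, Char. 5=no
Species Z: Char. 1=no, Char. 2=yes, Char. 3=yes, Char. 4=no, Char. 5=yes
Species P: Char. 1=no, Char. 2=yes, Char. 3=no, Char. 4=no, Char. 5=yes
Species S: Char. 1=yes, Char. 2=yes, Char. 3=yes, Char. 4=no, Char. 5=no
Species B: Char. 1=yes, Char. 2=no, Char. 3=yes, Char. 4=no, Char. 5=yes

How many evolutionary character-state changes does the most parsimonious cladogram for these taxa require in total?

Character polarity is set by the outgroup: the derived state is whichever differs from the outgroup's state, so for Char. 1, Char. 3, Char. 4, Char. 5 the derived state is 'no', and for the remaining characters it is 'yes'.
Only Species P and Species Z show the derived state 'no' for Char. 1, supporting them as a clade.
Char. 2 (derived state 'yes') is shared by Species J, Species P, Species S, and Species Z — a synapomorphy uniting that clade.
Char. 3 groups Species J and Species P, which is incompatible with the clades supported by the remaining characters; treating it as convergent (homoplasy) costs fewer steps than any alternative tree.
Char. 4 (derived state 'no') is shared by all ingroup taxa — unites the whole ingroup.
Char. 5: derived state 'no' in Species J and Species S only — synapomorphy for {Species J, Species S}.
Most parsimonious ingroup topology: (((Species J,Species S),(Species Z,Species P)),Species B).
Changes per character on this tree: Char. 1: 1; Char. 2: 1; Char. 3: 2; Char. 4: 1; Char. 5: 1.
Total = 6.

6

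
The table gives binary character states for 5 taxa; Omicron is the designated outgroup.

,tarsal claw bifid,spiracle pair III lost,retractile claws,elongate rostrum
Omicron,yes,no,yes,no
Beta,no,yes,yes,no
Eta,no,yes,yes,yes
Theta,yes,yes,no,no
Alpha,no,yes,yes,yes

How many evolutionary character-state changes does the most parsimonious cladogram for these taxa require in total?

4

Character polarity is set by the outgroup: the derived state is whichever differs from the outgroup's state, so for tarsal claw bifid, retractile claws the derived state is 'no', and for the remaining characters it is 'yes'.
Only Alpha, Beta, and Eta show the derived state 'no' for tarsal claw bifid, supporting them as a clade.
All ingroup taxa share the derived state 'yes' for spiracle pair III lost; it defines the ingroup but does not resolve relationships within it.
retractile claws (derived state 'no') is unique to Theta (autapomorphy; uninformative for grouping).
elongate rostrum (derived state 'yes') is shared by Alpha and Eta — a synapomorphy uniting that clade.
Most parsimonious ingroup topology: ((Beta,(Eta,Alpha)),Theta).
Changes per character on this tree: tarsal claw bifid: 1; spiracle pair III lost: 1; retractile claws: 1; elongate rostrum: 1.
Total = 4.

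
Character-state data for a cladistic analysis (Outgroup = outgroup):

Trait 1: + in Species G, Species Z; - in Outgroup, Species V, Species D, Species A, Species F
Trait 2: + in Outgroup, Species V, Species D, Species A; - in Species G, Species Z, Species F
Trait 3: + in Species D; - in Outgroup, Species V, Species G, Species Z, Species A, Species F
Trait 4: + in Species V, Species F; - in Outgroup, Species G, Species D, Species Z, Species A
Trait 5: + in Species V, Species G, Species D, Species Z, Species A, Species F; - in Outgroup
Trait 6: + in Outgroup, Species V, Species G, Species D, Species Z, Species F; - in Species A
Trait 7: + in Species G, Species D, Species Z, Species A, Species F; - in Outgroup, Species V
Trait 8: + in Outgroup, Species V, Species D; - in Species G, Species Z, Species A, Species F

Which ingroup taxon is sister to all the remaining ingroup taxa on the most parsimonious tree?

Character polarity is set by the outgroup: the derived state is whichever differs from the outgroup's state, so for Trait 2, Trait 6, Trait 8 the derived state is '-', and for the remaining characters it is '+'.
Only Species G and Species Z show the derived state '+' for Trait 1, supporting them as a clade.
Trait 2: derived state '-' in Species F, Species G, and Species Z only — synapomorphy for {Species F, Species G, Species Z}.
Trait 3: derived state '+' in Species D only — an autapomorphy, so it tells us nothing about relationships among taxa.
Trait 4 (state '+') occurs in Species F and Species V but conflicts with the nesting implied by the other characters — most parsimoniously interpreted as homoplasy.
Trait 5 (derived state '+') is shared by all ingroup taxa — unites the whole ingroup.
Trait 6 (derived state '-') is unique to Species A (autapomorphy; uninformative for grouping).
Trait 7: derived state '+' in Species A, Species D, Species F, Species G, and Species Z only — synapomorphy for {Species A, Species D, Species F, Species G, Species Z}.
Trait 8: derived state '-' in Species A, Species F, Species G, and Species Z only — synapomorphy for {Species A, Species F, Species G, Species Z}.
Most parsimonious ingroup topology: (Species V,((((Species G,Species Z),Species F),Species A),Species D)).
Species V is sister to the clade containing all other ingroup taxa, so it is the earliest-diverging (most basal) ingroup lineage.

Species V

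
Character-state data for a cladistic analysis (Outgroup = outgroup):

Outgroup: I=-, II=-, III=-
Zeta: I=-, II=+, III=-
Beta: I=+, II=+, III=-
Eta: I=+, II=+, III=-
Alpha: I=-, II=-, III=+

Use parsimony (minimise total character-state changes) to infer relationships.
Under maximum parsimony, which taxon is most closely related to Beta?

The outgroup has state '-' for every character, so '+' is the derived state throughout.
I: derived state '+' in Beta and Eta only — synapomorphy for {Beta, Eta}.
Only Beta, Eta, and Zeta show the derived state '+' for II, supporting them as a clade.
III (derived state '+') is unique to Alpha (autapomorphy; uninformative for grouping).
Most parsimonious ingroup topology: ((Zeta,(Beta,Eta)),Alpha).
Beta and Eta form a cherry on this tree, so they are sister taxa.

Eta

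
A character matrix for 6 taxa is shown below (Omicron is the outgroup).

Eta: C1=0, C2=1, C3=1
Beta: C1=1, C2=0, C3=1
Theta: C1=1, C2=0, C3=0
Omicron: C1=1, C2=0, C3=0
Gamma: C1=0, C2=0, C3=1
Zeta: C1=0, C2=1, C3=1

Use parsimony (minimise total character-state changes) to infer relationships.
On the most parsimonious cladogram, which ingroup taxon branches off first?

Character polarity is set by the outgroup: the derived state is whichever differs from the outgroup's state, so for C1 the derived state is '0', and for the remaining characters it is '1'.
C1 (derived state '0') is shared by Eta, Gamma, and Zeta — a synapomorphy uniting that clade.
C2: derived state '1' in Eta and Zeta only — synapomorphy for {Eta, Zeta}.
Only Beta, Eta, Gamma, and Zeta show the derived state '1' for C3, supporting them as a clade.
Most parsimonious ingroup topology: (Theta,(((Zeta,Eta),Gamma),Beta)).
Theta is sister to the clade containing all other ingroup taxa, so it is the earliest-diverging (most basal) ingroup lineage.

Theta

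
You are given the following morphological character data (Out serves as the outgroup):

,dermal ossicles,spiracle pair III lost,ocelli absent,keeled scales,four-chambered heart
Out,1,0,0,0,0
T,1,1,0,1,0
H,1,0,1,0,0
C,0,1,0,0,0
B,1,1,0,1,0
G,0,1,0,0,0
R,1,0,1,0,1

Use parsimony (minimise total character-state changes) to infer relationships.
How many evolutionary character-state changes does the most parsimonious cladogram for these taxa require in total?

Character polarity is set by the outgroup: the derived state is whichever differs from the outgroup's state, so for dermal ossicles the derived state is '0', and for the remaining characters it is '1'.
dermal ossicles (derived state '0') is shared by C and G — a synapomorphy uniting that clade.
spiracle pair III lost (derived state '1') is shared by B, C, G, and T — a synapomorphy uniting that clade.
ocelli absent: derived state '1' in H and R only — synapomorphy for {H, R}.
Only B and T show the derived state '1' for keeled scales, supporting them as a clade.
four-chambered heart: derived state '1' in R only — an autapomorphy, so it tells us nothing about relationships among taxa.
Most parsimonious ingroup topology: (((T,B),(C,G)),(H,R)).
Changes per character on this tree: dermal ossicles: 1; spiracle pair III lost: 1; ocelli absent: 1; keeled scales: 1; four-chambered heart: 1.
Total = 5.

5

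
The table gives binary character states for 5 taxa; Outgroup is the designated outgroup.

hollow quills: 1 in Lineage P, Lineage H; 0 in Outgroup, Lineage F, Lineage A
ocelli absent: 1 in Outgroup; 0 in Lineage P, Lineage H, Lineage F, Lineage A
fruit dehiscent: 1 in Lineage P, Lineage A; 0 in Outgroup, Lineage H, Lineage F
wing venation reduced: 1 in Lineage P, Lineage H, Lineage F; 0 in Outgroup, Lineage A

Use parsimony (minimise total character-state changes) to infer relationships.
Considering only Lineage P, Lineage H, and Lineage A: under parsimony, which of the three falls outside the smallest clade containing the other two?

Character polarity is set by the outgroup: the derived state is whichever differs from the outgroup's state, so for ocelli absent the derived state is '0', and for the remaining characters it is '1'.
Only Lineage H and Lineage P show the derived state '1' for hollow quills, supporting them as a clade.
All ingroup taxa share the derived state '0' for ocelli absent; it defines the ingroup but does not resolve relationships within it.
fruit dehiscent groups Lineage A and Lineage P, which is incompatible with the clades supported by the remaining characters; treating it as convergent (homoplasy) costs fewer steps than any alternative tree.
wing venation reduced (derived state '1') is shared by Lineage F, Lineage H, and Lineage P — a synapomorphy uniting that clade.
Most parsimonious ingroup topology: (((Lineage H,Lineage P),Lineage F),Lineage A).
Lineage H and Lineage P share a more recent common ancestor with each other than either does with Lineage A, so Lineage A is the least closely related of the three.

Lineage A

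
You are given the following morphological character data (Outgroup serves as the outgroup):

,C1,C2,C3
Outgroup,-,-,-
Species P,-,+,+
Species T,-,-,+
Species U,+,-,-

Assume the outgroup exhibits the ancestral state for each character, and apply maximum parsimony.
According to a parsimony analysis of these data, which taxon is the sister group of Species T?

Species P

The outgroup has state '-' for every character, so '+' is the derived state throughout.
C1: derived state '+' in Species U only — an autapomorphy, so it tells us nothing about relationships among taxa.
C2: derived state '+' in Species P only — an autapomorphy, so it tells us nothing about relationships among taxa.
Only Species P and Species T show the derived state '+' for C3, supporting them as a clade.
Most parsimonious ingroup topology: ((Species P,Species T),Species U).
Species T and Species P form a cherry on this tree, so they are sister taxa.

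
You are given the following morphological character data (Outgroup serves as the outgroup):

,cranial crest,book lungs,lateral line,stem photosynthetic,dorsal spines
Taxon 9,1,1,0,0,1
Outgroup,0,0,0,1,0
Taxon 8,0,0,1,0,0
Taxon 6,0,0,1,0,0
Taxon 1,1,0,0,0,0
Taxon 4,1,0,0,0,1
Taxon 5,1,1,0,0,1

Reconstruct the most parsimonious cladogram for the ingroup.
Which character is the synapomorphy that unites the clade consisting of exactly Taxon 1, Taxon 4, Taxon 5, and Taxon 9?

Character polarity is set by the outgroup: the derived state is whichever differs from the outgroup's state, so for stem photosynthetic the derived state is '0', and for the remaining characters it is '1'.
Only Taxon 1, Taxon 4, Taxon 5, and Taxon 9 show the derived state '1' for cranial crest, supporting them as a clade.
book lungs: derived state '1' in Taxon 5 and Taxon 9 only — synapomorphy for {Taxon 5, Taxon 9}.
lateral line (derived state '1') is shared by Taxon 6 and Taxon 8 — a synapomorphy uniting that clade.
All ingroup taxa share the derived state '0' for stem photosynthetic; it defines the ingroup but does not resolve relationships within it.
dorsal spines (derived state '1') is shared by Taxon 4, Taxon 5, and Taxon 9 — a synapomorphy uniting that clade.
Most parsimonious ingroup topology: (((Taxon 4,(Taxon 9,Taxon 5)),Taxon 1),(Taxon 8,Taxon 6)).
The clade {Taxon 1, Taxon 4, Taxon 5, Taxon 9} is supported by cranial crest: its derived state '1' occurs in exactly those taxa and in no other taxon (including the outgroup).

cranial crest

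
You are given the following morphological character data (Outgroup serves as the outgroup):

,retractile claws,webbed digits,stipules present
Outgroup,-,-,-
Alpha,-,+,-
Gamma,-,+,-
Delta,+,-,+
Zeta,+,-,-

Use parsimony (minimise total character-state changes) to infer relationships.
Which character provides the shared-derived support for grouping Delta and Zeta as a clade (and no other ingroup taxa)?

retractile claws

The outgroup has state '-' for every character, so '+' is the derived state throughout.
retractile claws: derived state '+' in Delta and Zeta only — synapomorphy for {Delta, Zeta}.
webbed digits: derived state '+' in Alpha and Gamma only — synapomorphy for {Alpha, Gamma}.
stipules present: derived state '+' in Delta only — an autapomorphy, so it tells us nothing about relationships among taxa.
Most parsimonious ingroup topology: ((Alpha,Gamma),(Delta,Zeta)).
The clade {Delta, Zeta} is supported by retractile claws: its derived state '+' occurs in exactly those taxa and in no other taxon (including the outgroup).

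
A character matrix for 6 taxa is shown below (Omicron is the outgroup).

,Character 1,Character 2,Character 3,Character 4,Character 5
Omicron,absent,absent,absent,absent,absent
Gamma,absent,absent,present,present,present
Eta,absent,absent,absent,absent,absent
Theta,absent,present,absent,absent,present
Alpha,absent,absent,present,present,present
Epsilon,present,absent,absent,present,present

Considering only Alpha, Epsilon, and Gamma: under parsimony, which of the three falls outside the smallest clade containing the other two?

Epsilon

The outgroup has state 'absent' for every character, so 'present' is the derived state throughout.
Character 1: derived state 'present' in Epsilon only — an autapomorphy, so it tells us nothing about relationships among taxa.
Character 2: derived state 'present' in Theta only — an autapomorphy, so it tells us nothing about relationships among taxa.
Character 3: derived state 'present' in Alpha and Gamma only — synapomorphy for {Alpha, Gamma}.
Character 4 (derived state 'present') is shared by Alpha, Epsilon, and Gamma — a synapomorphy uniting that clade.
Character 5: derived state 'present' in Alpha, Epsilon, Gamma, and Theta only — synapomorphy for {Alpha, Epsilon, Gamma, Theta}.
Most parsimonious ingroup topology: ((((Gamma,Alpha),Epsilon),Theta),Eta).
Alpha and Gamma share a more recent common ancestor with each other than either does with Epsilon, so Epsilon is the least closely related of the three.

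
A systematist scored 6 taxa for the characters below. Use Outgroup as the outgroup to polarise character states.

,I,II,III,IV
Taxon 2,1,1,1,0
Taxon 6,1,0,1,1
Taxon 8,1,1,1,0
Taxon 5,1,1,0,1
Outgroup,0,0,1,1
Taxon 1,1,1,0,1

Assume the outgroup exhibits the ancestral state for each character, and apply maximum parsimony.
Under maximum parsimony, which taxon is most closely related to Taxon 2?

Character polarity is set by the outgroup: the derived state is whichever differs from the outgroup's state, so for III, IV the derived state is '0', and for the remaining characters it is '1'.
I (derived state '1') is shared by all ingroup taxa — unites the whole ingroup.
II: derived state '1' in Taxon 1, Taxon 2, Taxon 5, and Taxon 8 only — synapomorphy for {Taxon 1, Taxon 2, Taxon 5, Taxon 8}.
Only Taxon 1 and Taxon 5 show the derived state '0' for III, supporting them as a clade.
IV (derived state '0') is shared by Taxon 2 and Taxon 8 — a synapomorphy uniting that clade.
Most parsimonious ingroup topology: (((Taxon 8,Taxon 2),(Taxon 1,Taxon 5)),Taxon 6).
Taxon 2 and Taxon 8 form a cherry on this tree, so they are sister taxa.

Taxon 8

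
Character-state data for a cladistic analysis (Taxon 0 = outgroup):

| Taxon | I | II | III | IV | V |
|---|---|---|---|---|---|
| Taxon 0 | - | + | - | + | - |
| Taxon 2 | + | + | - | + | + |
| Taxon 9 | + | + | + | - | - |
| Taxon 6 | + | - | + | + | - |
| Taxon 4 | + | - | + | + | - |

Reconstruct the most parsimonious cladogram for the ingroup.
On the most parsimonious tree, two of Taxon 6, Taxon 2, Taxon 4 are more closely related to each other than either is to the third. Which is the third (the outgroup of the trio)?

Taxon 2

Character polarity is set by the outgroup: the derived state is whichever differs from the outgroup's state, so for II, IV the derived state is '-', and for the remaining characters it is '+'.
I (derived state '+') is shared by all ingroup taxa — unites the whole ingroup.
II (derived state '-') is shared by Taxon 4 and Taxon 6 — a synapomorphy uniting that clade.
Only Taxon 4, Taxon 6, and Taxon 9 show the derived state '+' for III, supporting them as a clade.
IV (derived state '-') is unique to Taxon 9 (autapomorphy; uninformative for grouping).
V: derived state '+' in Taxon 2 only — an autapomorphy, so it tells us nothing about relationships among taxa.
Most parsimonious ingroup topology: (Taxon 2,(Taxon 9,(Taxon 6,Taxon 4))).
Taxon 6 and Taxon 4 share a more recent common ancestor with each other than either does with Taxon 2, so Taxon 2 is the least closely related of the three.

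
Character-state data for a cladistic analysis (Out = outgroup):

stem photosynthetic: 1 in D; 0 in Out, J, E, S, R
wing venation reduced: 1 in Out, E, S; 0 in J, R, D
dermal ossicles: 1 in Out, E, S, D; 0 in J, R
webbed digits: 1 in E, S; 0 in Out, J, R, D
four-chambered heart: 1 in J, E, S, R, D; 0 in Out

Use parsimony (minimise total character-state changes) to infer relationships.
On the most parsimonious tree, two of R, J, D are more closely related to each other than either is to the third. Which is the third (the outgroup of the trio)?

D

Character polarity is set by the outgroup: the derived state is whichever differs from the outgroup's state, so for wing venation reduced, dermal ossicles the derived state is '0', and for the remaining characters it is '1'.
stem photosynthetic (derived state '1') is unique to D (autapomorphy; uninformative for grouping).
Only D, J, and R show the derived state '0' for wing venation reduced, supporting them as a clade.
dermal ossicles: derived state '0' in J and R only — synapomorphy for {J, R}.
webbed digits: derived state '1' in E and S only — synapomorphy for {E, S}.
four-chambered heart (derived state '1') is shared by all ingroup taxa — unites the whole ingroup.
Most parsimonious ingroup topology: (((J,R),D),(E,S)).
R and J share a more recent common ancestor with each other than either does with D, so D is the least closely related of the three.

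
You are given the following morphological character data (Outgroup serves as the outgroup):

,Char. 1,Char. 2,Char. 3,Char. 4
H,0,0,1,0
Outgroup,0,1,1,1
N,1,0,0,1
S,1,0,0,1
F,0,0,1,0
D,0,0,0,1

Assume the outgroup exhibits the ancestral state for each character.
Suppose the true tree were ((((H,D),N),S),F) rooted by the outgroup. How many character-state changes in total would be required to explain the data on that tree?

7

Map each character onto ((((H,D),N),S),F) (rooted by Outgroup) and count the minimum state changes it requires (Fitch parsimony):
Char. 1: 2; Char. 2: 1; Char. 3: 2; Char. 4: 2.
Total tree length = 7.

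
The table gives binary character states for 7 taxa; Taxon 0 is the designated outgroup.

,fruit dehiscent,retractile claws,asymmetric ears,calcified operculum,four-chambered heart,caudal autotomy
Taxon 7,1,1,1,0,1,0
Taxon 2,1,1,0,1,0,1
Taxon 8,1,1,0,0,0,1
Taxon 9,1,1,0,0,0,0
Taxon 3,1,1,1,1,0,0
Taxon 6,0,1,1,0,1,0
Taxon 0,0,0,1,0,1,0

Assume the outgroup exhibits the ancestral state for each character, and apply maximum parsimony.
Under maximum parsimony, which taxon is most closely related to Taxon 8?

Taxon 2

Character polarity is set by the outgroup: the derived state is whichever differs from the outgroup's state, so for asymmetric ears, four-chambered heart the derived state is '0', and for the remaining characters it is '1'.
fruit dehiscent (derived state '1') is shared by Taxon 2, Taxon 3, Taxon 7, Taxon 8, and Taxon 9 — a synapomorphy uniting that clade.
retractile claws (derived state '1') is shared by all ingroup taxa — unites the whole ingroup.
asymmetric ears (derived state '0') is shared by Taxon 2, Taxon 8, and Taxon 9 — a synapomorphy uniting that clade.
calcified operculum groups Taxon 2 and Taxon 3, which is incompatible with the clades supported by the remaining characters; treating it as convergent (homoplasy) costs fewer steps than any alternative tree.
four-chambered heart (derived state '0') is shared by Taxon 2, Taxon 3, Taxon 8, and Taxon 9 — a synapomorphy uniting that clade.
caudal autotomy (derived state '1') is shared by Taxon 2 and Taxon 8 — a synapomorphy uniting that clade.
Most parsimonious ingroup topology: ((((Taxon 9,(Taxon 2,Taxon 8)),Taxon 3),Taxon 7),Taxon 6).
Taxon 8 and Taxon 2 form a cherry on this tree, so they are sister taxa.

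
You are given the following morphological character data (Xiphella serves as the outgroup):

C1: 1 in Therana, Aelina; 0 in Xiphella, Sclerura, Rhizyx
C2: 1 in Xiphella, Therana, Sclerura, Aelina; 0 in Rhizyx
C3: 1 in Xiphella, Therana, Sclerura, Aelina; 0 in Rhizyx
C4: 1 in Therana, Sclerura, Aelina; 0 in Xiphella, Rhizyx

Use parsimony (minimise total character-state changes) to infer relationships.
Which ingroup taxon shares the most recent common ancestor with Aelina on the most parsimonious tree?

Character polarity is set by the outgroup: the derived state is whichever differs from the outgroup's state, so for C2, C3 the derived state is '0', and for the remaining characters it is '1'.
C1 (derived state '1') is shared by Aelina and Therana — a synapomorphy uniting that clade.
C2: derived state '0' in Rhizyx only — an autapomorphy, so it tells us nothing about relationships among taxa.
C3 (derived state '0') is unique to Rhizyx (autapomorphy; uninformative for grouping).
C4 (derived state '1') is shared by Aelina, Sclerura, and Therana — a synapomorphy uniting that clade.
Most parsimonious ingroup topology: (((Therana,Aelina),Sclerura),Rhizyx).
Aelina and Therana form a cherry on this tree, so they are sister taxa.

Therana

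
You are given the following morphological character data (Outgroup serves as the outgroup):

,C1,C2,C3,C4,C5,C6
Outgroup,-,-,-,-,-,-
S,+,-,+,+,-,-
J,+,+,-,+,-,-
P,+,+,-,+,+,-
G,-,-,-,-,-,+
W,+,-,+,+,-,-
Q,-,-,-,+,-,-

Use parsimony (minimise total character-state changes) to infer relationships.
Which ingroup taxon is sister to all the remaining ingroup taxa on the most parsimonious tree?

G

The outgroup has state '-' for every character, so '+' is the derived state throughout.
C1 (derived state '+') is shared by J, P, S, and W — a synapomorphy uniting that clade.
C2 (derived state '+') is shared by J and P — a synapomorphy uniting that clade.
Only S and W show the derived state '+' for C3, supporting them as a clade.
C4: derived state '+' in J, P, Q, S, and W only — synapomorphy for {J, P, Q, S, W}.
C5 (derived state '+') is unique to P (autapomorphy; uninformative for grouping).
C6 (derived state '+') is unique to G (autapomorphy; uninformative for grouping).
Most parsimonious ingroup topology: ((((S,W),(J,P)),Q),G).
G is sister to the clade containing all other ingroup taxa, so it is the earliest-diverging (most basal) ingroup lineage.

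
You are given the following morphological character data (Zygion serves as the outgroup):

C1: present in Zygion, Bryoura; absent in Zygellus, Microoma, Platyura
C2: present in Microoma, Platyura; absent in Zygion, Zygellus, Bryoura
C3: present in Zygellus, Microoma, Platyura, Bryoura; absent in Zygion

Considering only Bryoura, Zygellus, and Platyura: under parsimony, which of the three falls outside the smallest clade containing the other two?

Bryoura

Character polarity is set by the outgroup: the derived state is whichever differs from the outgroup's state, so for C1 the derived state is 'absent', and for the remaining characters it is 'present'.
Only Microoma, Platyura, and Zygellus show the derived state 'absent' for C1, supporting them as a clade.
C2 (derived state 'present') is shared by Microoma and Platyura — a synapomorphy uniting that clade.
All ingroup taxa share the derived state 'present' for C3; it defines the ingroup but does not resolve relationships within it.
Most parsimonious ingroup topology: ((Zygellus,(Microoma,Platyura)),Bryoura).
Zygellus and Platyura share a more recent common ancestor with each other than either does with Bryoura, so Bryoura is the least closely related of the three.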